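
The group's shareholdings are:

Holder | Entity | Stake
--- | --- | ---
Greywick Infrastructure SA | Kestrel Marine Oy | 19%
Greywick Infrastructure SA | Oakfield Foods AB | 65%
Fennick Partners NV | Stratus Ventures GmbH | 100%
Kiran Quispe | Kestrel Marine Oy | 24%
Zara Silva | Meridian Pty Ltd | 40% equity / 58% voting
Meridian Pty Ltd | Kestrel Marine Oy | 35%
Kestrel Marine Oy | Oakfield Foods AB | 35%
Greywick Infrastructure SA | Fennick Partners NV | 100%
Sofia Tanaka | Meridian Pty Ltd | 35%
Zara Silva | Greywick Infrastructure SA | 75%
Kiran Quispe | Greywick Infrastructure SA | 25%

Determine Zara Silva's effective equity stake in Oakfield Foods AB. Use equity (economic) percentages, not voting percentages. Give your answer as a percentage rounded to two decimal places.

Zara reaches Oakfield along 3 paths.
Via Greywick → Kestrel: 75% × 19% × 35% = 4.9875%.
Via Meridian → Kestrel: 40% × 35% × 35% = 4.9%.
Via Greywick: 75% × 65% = 48.75%.
Total: 4.9875% + 4.9% + 48.75% = 58.6375%.
Rounded: 58.64%.

58.64%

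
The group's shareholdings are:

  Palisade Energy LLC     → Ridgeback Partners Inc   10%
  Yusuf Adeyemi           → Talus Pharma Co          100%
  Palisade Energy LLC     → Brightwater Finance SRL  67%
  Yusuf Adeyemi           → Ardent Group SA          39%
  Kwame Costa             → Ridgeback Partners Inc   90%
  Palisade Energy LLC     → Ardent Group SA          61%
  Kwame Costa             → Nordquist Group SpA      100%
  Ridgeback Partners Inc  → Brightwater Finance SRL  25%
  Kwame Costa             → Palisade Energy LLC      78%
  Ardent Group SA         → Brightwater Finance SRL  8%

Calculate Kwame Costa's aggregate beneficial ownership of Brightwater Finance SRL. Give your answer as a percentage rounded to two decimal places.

80.52%

Kwame reaches Brightwater along 4 paths.
Via Palisade → Ardent: 78% × 61% × 8% = 3.8064%.
Via Palisade: 78% × 67% = 52.26%.
Via Ridgeback: 90% × 25% = 22.5%.
Via Palisade → Ridgeback: 78% × 10% × 25% = 1.95%.
Total: 3.8064% + 52.26% + 22.5% + 1.95% = 80.5164%.
Rounded: 80.52%.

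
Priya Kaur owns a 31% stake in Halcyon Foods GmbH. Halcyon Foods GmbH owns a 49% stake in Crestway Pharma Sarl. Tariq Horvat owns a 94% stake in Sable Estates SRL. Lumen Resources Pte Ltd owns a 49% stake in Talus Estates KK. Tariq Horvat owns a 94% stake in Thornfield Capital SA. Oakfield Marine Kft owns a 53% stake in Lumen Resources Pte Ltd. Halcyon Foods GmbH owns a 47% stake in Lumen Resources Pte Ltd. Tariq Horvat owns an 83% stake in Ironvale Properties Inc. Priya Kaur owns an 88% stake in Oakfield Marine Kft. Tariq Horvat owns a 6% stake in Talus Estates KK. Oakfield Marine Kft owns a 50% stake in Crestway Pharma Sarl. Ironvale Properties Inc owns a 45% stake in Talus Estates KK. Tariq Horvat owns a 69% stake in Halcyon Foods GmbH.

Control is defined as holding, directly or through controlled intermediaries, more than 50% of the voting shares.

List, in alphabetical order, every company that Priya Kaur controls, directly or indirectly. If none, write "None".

Priya holds 88% of Oakfield, so Priya controls Oakfield.
Oakfield holds 53% of Lumen, so Priya controls Lumen.
No other company's threshold is met.

Lumen Resources Pte Ltd, Oakfield Marine Kft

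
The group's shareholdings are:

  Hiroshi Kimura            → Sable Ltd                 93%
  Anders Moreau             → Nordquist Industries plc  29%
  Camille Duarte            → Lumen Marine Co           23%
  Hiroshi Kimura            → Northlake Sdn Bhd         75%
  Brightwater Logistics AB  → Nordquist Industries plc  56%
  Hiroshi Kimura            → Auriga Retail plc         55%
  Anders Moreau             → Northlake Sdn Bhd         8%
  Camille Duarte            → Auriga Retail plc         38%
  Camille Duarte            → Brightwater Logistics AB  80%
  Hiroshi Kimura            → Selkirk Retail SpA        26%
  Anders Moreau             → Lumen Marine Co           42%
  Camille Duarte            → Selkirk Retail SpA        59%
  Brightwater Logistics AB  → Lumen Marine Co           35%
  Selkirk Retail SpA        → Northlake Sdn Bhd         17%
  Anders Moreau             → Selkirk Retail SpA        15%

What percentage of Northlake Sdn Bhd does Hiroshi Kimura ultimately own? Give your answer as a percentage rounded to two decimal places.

79.42%

Hiroshi reaches Northlake along 2 paths.
Via Selkirk: 26% × 17% = 4.42%.
Direct stake: 75% = 75%.
Total: 4.42% + 75% = 79.42%.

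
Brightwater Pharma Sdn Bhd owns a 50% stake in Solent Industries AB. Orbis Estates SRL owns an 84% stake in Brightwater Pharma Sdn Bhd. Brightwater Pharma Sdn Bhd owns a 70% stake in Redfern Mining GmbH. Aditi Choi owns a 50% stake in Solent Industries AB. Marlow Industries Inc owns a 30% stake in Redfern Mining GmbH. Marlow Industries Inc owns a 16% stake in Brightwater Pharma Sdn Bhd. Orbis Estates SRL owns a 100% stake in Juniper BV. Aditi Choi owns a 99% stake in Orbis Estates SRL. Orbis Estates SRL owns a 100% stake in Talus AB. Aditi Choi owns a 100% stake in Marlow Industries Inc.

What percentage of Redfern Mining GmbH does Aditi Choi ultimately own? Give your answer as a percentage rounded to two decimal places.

99.41%

Aditi reaches Redfern along 3 paths.
Via Orbis → Brightwater: 99% × 84% × 70% = 58.212%.
Via Marlow → Brightwater: 100% × 16% × 70% = 11.2%.
Via Marlow: 100% × 30% = 30%.
Total: 58.212% + 11.2% + 30% = 99.412%.
Rounded: 99.41%.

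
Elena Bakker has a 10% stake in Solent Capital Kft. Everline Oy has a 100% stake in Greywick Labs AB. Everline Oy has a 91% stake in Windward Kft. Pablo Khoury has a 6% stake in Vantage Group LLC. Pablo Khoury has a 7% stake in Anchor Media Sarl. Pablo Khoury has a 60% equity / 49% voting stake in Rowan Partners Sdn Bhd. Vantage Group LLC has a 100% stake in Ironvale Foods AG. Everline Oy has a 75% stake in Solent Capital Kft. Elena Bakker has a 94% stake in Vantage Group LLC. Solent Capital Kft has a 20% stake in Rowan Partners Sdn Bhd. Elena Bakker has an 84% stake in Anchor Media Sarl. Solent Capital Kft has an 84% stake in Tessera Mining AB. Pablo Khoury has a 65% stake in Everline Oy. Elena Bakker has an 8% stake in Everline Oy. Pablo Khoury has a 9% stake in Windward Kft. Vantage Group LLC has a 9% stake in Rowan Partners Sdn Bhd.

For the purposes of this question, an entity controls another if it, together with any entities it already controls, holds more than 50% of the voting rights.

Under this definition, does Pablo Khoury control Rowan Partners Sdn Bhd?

Pablo holds 65% of Everline, so Pablo controls Everline.
Everline holds 75% of Solent, so Pablo controls Solent.
Pablo and Solent together hold 49% + 20% = 69% of Rowan, so Pablo controls Rowan.

Yes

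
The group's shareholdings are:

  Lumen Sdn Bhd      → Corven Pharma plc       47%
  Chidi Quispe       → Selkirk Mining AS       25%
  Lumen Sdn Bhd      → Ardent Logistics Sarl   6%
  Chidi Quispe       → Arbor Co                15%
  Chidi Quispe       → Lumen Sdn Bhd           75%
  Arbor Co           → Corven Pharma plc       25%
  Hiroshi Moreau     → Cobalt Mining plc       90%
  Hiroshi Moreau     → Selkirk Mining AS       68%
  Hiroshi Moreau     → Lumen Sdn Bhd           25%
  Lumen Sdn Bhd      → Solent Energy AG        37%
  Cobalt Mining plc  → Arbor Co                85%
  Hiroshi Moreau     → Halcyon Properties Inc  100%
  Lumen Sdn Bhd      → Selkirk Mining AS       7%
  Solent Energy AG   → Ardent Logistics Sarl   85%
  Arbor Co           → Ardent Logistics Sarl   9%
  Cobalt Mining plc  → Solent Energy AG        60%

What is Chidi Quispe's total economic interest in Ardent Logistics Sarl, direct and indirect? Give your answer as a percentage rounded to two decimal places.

Chidi reaches Ardent along 3 paths.
Via Lumen → Solent: 75% × 37% × 85% = 23.5875%.
Via Arbor: 15% × 9% = 1.35%.
Via Lumen: 75% × 6% = 4.5%.
Total: 23.5875% + 1.35% + 4.5% = 29.4375%.
Rounded: 29.44%.

29.44%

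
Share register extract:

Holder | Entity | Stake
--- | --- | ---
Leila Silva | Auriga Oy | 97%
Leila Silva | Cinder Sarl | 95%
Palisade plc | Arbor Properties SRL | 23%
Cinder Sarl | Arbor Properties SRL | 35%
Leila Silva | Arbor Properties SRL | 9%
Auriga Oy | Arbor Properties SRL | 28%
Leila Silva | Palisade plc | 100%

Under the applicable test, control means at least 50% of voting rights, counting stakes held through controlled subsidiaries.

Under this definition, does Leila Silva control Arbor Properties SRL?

Leila holds 100% of Palisade, so Leila controls Palisade.
Leila holds 97% of Auriga, so Leila controls Auriga.
Leila holds 95% of Cinder, so Leila controls Cinder.
Cinder and Auriga and Palisade and Leila together hold 35% + 28% + 23% + 9% = 95% of Arbor, so Leila controls Arbor.

Yes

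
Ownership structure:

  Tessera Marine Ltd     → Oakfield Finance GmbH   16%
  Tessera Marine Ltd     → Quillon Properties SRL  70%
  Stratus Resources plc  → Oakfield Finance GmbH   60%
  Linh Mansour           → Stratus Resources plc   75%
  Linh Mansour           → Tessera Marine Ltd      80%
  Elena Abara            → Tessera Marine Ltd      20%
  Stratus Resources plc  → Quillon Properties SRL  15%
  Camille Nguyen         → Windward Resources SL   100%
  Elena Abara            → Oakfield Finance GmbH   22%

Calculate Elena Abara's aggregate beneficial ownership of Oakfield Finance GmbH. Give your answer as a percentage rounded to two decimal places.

Elena reaches Oakfield along 2 paths.
Via Tessera: 20% × 16% = 3.2%.
Direct stake: 22% = 22%.
Total: 3.2% + 22% = 25.2%.
Rounded: 25.20%.

25.20%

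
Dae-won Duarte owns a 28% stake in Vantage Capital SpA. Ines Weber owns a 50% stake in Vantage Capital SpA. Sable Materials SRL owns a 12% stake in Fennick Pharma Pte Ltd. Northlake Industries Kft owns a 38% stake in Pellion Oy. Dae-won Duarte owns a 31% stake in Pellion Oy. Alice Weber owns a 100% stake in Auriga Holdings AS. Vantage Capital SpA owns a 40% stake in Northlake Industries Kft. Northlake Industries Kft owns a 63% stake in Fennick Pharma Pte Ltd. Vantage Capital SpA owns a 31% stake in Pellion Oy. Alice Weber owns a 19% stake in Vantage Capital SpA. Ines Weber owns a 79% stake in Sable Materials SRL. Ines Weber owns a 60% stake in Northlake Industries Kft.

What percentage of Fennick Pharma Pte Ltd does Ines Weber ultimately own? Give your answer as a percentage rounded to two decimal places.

59.88%

Ines reaches Fennick along 3 paths.
Via Vantage → Northlake: 50% × 40% × 63% = 12.6%.
Via Northlake: 60% × 63% = 37.8%.
Via Sable: 79% × 12% = 9.48%.
Total: 12.6% + 37.8% + 9.48% = 59.88%.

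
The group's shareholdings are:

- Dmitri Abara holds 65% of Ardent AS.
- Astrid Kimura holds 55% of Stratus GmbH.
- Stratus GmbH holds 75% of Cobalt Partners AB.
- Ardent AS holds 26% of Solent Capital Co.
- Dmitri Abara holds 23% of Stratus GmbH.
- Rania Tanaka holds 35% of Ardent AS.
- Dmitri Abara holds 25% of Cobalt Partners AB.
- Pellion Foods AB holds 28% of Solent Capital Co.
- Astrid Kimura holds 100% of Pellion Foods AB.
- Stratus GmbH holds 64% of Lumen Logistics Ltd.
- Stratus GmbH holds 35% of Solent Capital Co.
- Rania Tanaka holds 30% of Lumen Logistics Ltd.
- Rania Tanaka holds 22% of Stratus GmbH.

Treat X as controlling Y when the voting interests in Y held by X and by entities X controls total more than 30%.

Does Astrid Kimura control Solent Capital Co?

Astrid holds 55% of Stratus, so Astrid controls Stratus.
Astrid holds 100% of Pellion, so Astrid controls Pellion.
Pellion and Stratus together hold 28% + 35% = 63% of Solent, so Astrid controls Solent.

Yes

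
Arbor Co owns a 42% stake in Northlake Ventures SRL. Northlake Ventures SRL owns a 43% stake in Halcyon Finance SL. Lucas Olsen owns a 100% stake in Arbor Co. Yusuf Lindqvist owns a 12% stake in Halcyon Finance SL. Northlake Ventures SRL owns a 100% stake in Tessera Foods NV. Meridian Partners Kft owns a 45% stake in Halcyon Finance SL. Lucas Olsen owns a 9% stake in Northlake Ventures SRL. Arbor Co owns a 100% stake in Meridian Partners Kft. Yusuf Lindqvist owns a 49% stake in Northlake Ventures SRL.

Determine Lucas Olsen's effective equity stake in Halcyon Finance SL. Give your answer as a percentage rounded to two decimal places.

66.93%

Lucas reaches Halcyon along 3 paths.
Via Northlake: 9% × 43% = 3.87%.
Via Arbor → Northlake: 100% × 42% × 43% = 18.06%.
Via Arbor → Meridian: 100% × 100% × 45% = 45%.
Total: 3.87% + 18.06% + 45% = 66.93%.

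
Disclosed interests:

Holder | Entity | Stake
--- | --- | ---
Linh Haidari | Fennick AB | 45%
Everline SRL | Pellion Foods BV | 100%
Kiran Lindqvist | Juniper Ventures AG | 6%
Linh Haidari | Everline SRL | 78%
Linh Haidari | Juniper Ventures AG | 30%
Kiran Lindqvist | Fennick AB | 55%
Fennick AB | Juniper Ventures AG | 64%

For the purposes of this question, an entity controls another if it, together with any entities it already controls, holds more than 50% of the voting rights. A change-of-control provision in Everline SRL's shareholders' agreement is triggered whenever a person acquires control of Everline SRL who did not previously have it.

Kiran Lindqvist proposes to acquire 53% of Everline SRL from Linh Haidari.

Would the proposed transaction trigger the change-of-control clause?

The purchase adds only to Kiran's holdings (Linh's stake shrinks), so Kiran is the only person who could newly come to control Everline.
Kiran holds 55% of Fennick, so Kiran controls Fennick.
Kiran and Fennick together hold 6% + 64% = 70% of Juniper, so Kiran controls Juniper.
Neither Kiran nor any entity Kiran controls holds any voting interest in Everline.
So before the transaction, Kiran does not control Everline.
After the purchase, Kiran holds 53% of Everline directly, and Linh's stake falls to 25%.
Kiran holds 53% of Everline, so Kiran controls Everline.
Kiran did not control Everline before and does after, so the clause is triggered.

Yes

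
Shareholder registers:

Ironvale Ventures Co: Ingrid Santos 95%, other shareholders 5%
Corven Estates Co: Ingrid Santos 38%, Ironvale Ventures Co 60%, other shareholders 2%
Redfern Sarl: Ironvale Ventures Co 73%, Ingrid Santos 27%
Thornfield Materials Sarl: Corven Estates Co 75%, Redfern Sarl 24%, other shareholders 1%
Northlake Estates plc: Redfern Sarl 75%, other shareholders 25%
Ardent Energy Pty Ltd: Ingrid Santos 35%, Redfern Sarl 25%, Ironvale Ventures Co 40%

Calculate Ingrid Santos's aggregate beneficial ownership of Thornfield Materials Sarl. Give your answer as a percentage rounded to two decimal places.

Ingrid reaches Thornfield along 4 paths.
Via Corven: 38% × 75% = 28.5%.
Via Ironvale → Corven: 95% × 60% × 75% = 42.75%.
Via Ironvale → Redfern: 95% × 73% × 24% = 16.644%.
Via Redfern: 27% × 24% = 6.48%.
Total: 28.5% + 42.75% + 16.644% + 6.48% = 94.374%.
Rounded: 94.37%.

94.37%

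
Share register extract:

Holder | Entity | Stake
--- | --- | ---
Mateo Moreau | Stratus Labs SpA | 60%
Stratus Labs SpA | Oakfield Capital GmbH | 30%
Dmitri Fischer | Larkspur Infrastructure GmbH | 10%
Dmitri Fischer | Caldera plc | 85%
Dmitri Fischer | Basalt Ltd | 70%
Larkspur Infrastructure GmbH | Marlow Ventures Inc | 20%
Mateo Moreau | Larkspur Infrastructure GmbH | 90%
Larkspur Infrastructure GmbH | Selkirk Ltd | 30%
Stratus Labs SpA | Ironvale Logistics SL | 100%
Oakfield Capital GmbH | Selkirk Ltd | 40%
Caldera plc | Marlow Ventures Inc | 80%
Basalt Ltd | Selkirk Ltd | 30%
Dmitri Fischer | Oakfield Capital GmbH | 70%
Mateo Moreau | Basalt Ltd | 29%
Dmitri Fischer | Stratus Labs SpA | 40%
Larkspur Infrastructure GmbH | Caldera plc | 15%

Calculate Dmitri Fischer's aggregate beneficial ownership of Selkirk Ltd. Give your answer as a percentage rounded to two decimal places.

Dmitri reaches Selkirk along 4 paths.
Via Basalt: 70% × 30% = 21%.
Via Larkspur: 10% × 30% = 3%.
Via Stratus → Oakfield: 40% × 30% × 40% = 4.8%.
Via Oakfield: 70% × 40% = 28%.
Total: 21% + 3% + 4.8% + 28% = 56.8%.
Rounded: 56.80%.

56.80%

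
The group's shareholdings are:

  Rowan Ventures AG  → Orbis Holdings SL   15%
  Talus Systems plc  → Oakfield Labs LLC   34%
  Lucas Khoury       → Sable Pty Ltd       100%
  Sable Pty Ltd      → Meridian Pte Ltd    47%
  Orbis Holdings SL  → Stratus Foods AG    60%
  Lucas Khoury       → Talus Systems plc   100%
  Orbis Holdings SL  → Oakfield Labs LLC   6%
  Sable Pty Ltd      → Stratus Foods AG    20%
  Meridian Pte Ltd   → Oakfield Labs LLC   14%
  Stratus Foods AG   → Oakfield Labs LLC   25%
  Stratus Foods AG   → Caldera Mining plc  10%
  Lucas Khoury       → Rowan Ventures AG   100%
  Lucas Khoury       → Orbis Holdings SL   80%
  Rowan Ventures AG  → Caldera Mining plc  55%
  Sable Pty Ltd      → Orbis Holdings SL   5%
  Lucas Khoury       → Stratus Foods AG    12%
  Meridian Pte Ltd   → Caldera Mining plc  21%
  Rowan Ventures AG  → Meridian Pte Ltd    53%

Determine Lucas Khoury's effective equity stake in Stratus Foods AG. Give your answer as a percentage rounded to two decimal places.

Lucas reaches Stratus along 5 paths.
Via Sable: 100% × 20% = 20%.
Via Orbis: 80% × 60% = 48%.
Via Rowan → Orbis: 100% × 15% × 60% = 9%.
Via Sable → Orbis: 100% × 5% × 60% = 3%.
Direct stake: 12% = 12%.
Total: 20% + 48% + 9% + 3% + 12% = 92%.
Rounded: 92.00%.

92.00%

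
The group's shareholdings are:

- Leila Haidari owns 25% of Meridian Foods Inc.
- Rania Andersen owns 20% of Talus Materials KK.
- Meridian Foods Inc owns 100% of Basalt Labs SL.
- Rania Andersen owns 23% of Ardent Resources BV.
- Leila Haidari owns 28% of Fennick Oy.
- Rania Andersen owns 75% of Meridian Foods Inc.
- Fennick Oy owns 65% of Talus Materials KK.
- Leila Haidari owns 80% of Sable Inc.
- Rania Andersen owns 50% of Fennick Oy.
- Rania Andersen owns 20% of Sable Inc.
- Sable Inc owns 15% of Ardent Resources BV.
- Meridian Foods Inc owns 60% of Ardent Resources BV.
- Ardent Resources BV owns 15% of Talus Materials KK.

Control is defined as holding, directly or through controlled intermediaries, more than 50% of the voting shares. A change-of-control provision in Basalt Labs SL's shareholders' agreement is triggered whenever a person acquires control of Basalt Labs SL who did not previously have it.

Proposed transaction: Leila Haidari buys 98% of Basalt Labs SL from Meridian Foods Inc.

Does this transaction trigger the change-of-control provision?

Yes

The purchase adds only to Leila's holdings (Meridian's stake shrinks), so Leila is the only person who could newly come to control Basalt.
Leila holds 80% of Sable, so Leila controls Sable.
Neither Leila nor any entity Leila controls holds any voting interest in Basalt.
So before the transaction, Leila does not control Basalt.
After the purchase, Leila holds 98% of Basalt directly, and Meridian's stake falls to 2%.
Leila holds 98% of Basalt, so Leila controls Basalt.
Leila did not control Basalt before and does after, so the clause is triggered.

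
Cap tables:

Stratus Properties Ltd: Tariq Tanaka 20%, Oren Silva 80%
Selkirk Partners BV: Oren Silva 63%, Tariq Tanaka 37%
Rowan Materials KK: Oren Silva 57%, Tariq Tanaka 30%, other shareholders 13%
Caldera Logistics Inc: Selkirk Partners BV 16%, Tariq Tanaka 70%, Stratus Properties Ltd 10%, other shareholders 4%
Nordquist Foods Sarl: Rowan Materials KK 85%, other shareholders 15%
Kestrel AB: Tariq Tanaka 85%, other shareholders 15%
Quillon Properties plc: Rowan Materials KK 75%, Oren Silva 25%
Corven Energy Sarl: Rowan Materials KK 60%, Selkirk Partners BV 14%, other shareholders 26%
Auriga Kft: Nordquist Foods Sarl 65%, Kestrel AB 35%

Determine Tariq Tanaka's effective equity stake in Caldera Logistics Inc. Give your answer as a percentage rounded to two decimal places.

Tariq reaches Caldera along 3 paths.
Via Selkirk: 37% × 16% = 5.92%.
Direct stake: 70% = 70%.
Via Stratus: 20% × 10% = 2%.
Total: 5.92% + 70% + 2% = 77.92%.

77.92%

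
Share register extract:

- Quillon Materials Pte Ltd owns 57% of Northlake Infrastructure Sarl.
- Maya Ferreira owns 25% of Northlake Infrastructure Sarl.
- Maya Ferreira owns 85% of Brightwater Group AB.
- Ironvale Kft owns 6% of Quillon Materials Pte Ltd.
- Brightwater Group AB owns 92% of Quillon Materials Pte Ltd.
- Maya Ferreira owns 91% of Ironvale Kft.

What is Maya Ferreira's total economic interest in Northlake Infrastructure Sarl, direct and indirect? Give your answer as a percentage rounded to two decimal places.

72.69%

Maya reaches Northlake along 3 paths.
Direct stake: 25% = 25%.
Via Brightwater → Quillon: 85% × 92% × 57% = 44.574%.
Via Ironvale → Quillon: 91% × 6% × 57% = 3.1122%.
Total: 25% + 44.574% + 3.1122% = 72.6862%.
Rounded: 72.69%.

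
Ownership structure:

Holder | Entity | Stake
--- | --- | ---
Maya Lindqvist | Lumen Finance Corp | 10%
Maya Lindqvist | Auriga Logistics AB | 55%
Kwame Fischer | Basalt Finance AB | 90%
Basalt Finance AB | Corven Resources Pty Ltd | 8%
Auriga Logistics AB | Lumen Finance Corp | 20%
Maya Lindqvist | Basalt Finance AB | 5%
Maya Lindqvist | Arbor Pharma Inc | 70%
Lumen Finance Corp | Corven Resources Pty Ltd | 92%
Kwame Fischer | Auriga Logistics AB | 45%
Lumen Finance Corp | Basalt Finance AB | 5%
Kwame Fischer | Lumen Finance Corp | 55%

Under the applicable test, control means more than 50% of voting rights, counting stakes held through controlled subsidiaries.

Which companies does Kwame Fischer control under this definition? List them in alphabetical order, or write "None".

Kwame holds 55% of Lumen, so Kwame controls Lumen.
Lumen and Kwame together hold 5% + 90% = 95% of Basalt, so Kwame controls Basalt.
Basalt and Lumen together hold 8% + 92% = 100% of Corven, so Kwame controls Corven.
No other company's threshold is met.

Basalt Finance AB, Corven Resources Pty Ltd, Lumen Finance Corp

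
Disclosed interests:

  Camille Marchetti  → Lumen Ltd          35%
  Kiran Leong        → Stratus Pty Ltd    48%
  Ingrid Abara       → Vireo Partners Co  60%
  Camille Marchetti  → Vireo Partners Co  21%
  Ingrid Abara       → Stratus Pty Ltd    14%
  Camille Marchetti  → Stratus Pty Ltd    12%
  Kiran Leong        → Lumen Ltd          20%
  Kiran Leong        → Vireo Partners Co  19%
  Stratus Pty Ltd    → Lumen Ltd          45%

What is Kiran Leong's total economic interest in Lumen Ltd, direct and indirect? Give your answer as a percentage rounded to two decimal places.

41.60%

Kiran reaches Lumen along 2 paths.
Direct stake: 20% = 20%.
Via Stratus: 48% × 45% = 21.6%.
Total: 20% + 21.6% = 41.6%.
Rounded: 41.60%.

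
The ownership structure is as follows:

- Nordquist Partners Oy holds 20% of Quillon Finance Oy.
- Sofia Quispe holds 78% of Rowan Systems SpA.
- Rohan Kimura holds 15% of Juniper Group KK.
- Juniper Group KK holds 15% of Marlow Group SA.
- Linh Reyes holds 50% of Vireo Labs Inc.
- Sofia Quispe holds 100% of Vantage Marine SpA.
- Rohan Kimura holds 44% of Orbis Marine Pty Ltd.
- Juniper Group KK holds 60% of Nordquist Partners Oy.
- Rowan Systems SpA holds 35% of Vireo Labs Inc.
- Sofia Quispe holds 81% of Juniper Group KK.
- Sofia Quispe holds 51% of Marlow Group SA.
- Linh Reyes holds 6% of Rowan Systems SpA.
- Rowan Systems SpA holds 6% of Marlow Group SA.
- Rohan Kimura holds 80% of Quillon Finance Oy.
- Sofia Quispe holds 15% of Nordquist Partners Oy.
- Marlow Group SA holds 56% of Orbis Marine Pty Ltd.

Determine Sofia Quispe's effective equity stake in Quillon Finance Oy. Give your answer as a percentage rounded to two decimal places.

12.72%

Sofia reaches Quillon along 2 paths.
Via Nordquist: 15% × 20% = 3%.
Via Juniper → Nordquist: 81% × 60% × 20% = 9.72%.
Total: 3% + 9.72% = 12.72%.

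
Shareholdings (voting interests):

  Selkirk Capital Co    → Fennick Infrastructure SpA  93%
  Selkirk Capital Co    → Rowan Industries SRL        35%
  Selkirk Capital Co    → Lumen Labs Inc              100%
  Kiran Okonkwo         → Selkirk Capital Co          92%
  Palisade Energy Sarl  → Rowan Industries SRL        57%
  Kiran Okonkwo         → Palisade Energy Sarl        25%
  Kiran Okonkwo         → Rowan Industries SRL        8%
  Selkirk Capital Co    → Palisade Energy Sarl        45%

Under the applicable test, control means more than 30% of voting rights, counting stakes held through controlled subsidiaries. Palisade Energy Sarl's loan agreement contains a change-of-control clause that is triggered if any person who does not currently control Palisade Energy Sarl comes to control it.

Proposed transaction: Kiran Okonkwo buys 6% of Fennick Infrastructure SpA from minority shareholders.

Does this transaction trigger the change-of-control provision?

No

The purchase changes only Kiran's holdings, so Kiran is the only person who could newly come to control Palisade.
Kiran holds 92% of Selkirk, so Kiran controls Selkirk.
Kiran and Selkirk together hold 25% + 45% = 70% of Palisade, so Kiran controls Palisade.
So Kiran already controls Palisade before the transaction.
After the purchase, Kiran holds 6% of Fennick directly.
Kiran controlled Palisade already, so this is not a new person acquiring control; every other person's position is unchanged or reduced.
No new person acquires control, so the clause is not triggered.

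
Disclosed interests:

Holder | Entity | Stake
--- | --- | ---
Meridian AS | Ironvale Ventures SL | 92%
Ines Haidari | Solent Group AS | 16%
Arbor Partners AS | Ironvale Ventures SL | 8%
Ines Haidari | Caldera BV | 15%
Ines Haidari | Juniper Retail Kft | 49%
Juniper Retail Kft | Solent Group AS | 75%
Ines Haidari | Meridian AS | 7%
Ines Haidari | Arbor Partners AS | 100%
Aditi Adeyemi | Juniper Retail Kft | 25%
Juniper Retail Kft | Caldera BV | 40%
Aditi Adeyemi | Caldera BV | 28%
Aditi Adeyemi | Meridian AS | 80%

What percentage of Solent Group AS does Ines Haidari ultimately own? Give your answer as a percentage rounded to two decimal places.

52.75%

Ines reaches Solent along 2 paths.
Direct stake: 16% = 16%.
Via Juniper: 49% × 75% = 36.75%.
Total: 16% + 36.75% = 52.75%.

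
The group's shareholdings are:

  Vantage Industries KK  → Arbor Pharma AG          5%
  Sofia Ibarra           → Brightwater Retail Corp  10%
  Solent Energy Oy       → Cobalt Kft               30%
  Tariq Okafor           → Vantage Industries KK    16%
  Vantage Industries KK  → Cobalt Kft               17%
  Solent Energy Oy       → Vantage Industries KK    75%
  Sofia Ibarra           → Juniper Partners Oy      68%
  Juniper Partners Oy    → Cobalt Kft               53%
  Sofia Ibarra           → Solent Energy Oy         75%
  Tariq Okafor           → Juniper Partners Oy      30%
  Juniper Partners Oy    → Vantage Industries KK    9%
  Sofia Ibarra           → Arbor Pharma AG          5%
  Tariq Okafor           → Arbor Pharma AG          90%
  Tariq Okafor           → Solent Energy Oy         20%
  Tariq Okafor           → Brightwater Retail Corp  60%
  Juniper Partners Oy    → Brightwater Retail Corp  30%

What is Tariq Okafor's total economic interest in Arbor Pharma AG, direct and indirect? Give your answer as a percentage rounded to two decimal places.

91.69%

Tariq reaches Arbor along 4 paths.
Direct stake: 90% = 90%.
Via Vantage: 16% × 5% = 0.8%.
Via Juniper → Vantage: 30% × 9% × 5% = 0.135%.
Via Solent → Vantage: 20% × 75% × 5% = 0.75%.
Total: 90% + 0.8% + 0.135% + 0.75% = 91.685%.
Rounded: 91.69%.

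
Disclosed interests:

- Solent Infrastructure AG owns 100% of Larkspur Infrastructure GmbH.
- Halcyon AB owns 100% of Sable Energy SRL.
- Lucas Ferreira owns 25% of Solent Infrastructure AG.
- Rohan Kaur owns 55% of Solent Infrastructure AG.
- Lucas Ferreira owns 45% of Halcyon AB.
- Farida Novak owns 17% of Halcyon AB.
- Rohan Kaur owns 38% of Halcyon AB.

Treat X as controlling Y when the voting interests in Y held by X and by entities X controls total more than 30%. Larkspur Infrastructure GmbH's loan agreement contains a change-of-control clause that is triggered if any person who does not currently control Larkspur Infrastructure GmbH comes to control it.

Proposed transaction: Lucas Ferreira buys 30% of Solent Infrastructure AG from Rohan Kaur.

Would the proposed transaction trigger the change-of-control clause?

The purchase adds only to Lucas's holdings (Rohan's stake shrinks), so Lucas is the only person who could newly come to control Larkspur.
Lucas holds 45% of Halcyon, so Lucas controls Halcyon.
Halcyon holds 100% of Sable, so Lucas controls Sable.
Neither Lucas nor any entity Lucas controls holds any voting interest in Larkspur.
So before the transaction, Lucas does not control Larkspur.
After the purchase, Lucas's direct stake in Solent rises to 25% + 30% = 55%, and Rohan's stake falls to 25%.
Lucas holds 55% of Solent, so Lucas controls Solent.
Solent holds 100% of Larkspur, so Lucas controls Larkspur.
Lucas did not control Larkspur before and does after, so the clause is triggered.

Yes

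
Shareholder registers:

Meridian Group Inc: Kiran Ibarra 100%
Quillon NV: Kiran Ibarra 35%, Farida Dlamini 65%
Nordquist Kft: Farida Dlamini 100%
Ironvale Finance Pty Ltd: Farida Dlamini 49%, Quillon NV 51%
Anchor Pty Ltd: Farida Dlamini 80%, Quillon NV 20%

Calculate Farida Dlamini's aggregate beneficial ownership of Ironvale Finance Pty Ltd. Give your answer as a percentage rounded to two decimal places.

Farida reaches Ironvale along 2 paths.
Direct stake: 49% = 49%.
Via Quillon: 65% × 51% = 33.15%.
Total: 49% + 33.15% = 82.15%.

82.15%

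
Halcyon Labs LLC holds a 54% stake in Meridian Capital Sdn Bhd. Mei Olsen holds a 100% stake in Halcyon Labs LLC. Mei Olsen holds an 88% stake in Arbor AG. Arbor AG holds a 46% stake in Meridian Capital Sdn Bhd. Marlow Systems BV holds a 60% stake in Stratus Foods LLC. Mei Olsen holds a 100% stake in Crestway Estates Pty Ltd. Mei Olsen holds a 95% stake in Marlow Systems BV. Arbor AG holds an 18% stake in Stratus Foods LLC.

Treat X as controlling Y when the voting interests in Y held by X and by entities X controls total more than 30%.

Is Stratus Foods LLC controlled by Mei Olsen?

Mei holds 88% of Arbor, so Mei controls Arbor.
Mei holds 95% of Marlow, so Mei controls Marlow.
Arbor and Marlow together hold 18% + 60% = 78% of Stratus, so Mei controls Stratus.

Yes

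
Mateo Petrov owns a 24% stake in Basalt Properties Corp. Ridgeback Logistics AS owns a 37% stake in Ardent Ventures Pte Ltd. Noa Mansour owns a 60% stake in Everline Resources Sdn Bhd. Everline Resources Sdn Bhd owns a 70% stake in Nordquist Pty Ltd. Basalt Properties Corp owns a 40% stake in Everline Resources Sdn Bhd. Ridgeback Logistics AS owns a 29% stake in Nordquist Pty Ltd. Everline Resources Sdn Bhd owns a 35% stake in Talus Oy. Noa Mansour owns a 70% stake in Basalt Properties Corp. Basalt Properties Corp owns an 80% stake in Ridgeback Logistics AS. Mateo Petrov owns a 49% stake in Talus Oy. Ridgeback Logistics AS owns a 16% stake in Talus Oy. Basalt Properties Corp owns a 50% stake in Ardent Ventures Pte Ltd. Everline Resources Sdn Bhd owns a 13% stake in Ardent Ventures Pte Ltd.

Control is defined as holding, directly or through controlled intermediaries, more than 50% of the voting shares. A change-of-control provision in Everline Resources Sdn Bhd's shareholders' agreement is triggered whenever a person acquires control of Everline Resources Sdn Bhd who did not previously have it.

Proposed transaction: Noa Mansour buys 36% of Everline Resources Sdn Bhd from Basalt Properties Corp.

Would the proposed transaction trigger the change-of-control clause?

No

The purchase adds only to Noa's holdings (Basalt's stake shrinks), so Noa is the only person who could newly come to control Everline.
Noa holds 70% of Basalt, so Noa controls Basalt.
Noa and Basalt together hold 60% + 40% = 100% of Everline, so Noa controls Everline.
So Noa already controls Everline before the transaction.
After the purchase, Noa's direct stake in Everline rises to 60% + 36% = 96%, and Basalt's stake falls to 4%.
Noa controlled Everline already, so this is not a new person acquiring control; every other person's position is unchanged or reduced.
No new person acquires control, so the clause is not triggered.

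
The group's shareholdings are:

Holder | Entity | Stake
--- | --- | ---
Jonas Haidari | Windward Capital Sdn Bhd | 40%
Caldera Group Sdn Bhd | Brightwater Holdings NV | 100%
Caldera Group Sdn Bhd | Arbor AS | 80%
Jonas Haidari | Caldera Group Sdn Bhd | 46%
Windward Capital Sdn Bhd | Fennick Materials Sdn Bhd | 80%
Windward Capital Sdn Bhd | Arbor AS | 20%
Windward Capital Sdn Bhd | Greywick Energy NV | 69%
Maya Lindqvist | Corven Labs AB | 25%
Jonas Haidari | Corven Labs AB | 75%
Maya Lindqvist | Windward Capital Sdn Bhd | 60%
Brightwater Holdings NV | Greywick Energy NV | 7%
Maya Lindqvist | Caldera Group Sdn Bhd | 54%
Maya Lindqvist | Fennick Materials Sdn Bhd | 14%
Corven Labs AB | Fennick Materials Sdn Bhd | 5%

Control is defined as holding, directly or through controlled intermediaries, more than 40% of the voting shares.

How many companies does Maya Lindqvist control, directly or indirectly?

6

Maya holds 60% of Windward, so Maya controls Windward.
Maya holds 54% of Caldera, so Maya controls Caldera.
Caldera holds 100% of Brightwater, so Maya controls Brightwater.
Caldera and Windward together hold 80% + 20% = 100% of Arbor, so Maya controls Arbor.
Windward and Maya together hold 80% + 14% = 94% of Fennick, so Maya controls Fennick.
Windward and Brightwater together hold 69% + 7% = 76% of Greywick, so Maya controls Greywick.
No other company's threshold is met.
Maya controls 6 companies.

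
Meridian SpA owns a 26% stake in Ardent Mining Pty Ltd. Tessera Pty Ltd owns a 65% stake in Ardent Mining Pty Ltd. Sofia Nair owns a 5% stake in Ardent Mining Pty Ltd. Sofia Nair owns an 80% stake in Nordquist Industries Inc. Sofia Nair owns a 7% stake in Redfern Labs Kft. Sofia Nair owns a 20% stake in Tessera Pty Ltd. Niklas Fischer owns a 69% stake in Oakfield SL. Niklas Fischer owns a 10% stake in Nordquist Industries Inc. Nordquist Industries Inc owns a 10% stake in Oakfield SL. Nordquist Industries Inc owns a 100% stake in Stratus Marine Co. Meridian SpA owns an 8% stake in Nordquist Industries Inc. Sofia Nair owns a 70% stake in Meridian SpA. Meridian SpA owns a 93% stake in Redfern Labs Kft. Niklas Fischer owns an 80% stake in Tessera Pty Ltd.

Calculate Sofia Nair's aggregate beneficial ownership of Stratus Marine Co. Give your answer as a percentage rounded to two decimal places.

Sofia reaches Stratus along 2 paths.
Via Nordquist: 80% × 100% = 80%.
Via Meridian → Nordquist: 70% × 8% × 100% = 5.6%.
Total: 80% + 5.6% = 85.6%.
Rounded: 85.60%.

85.60%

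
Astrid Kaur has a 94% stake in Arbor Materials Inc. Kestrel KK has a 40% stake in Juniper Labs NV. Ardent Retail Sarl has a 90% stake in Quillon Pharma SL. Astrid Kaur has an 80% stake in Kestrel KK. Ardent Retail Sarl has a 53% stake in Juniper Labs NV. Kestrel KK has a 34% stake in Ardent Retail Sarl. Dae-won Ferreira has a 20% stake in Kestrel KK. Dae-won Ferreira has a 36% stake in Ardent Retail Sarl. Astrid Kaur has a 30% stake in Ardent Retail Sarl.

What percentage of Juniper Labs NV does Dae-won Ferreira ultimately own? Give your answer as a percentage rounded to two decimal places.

30.68%

Dae-won reaches Juniper along 3 paths.
Via Kestrel: 20% × 40% = 8%.
Via Kestrel → Ardent: 20% × 34% × 53% = 3.604%.
Via Ardent: 36% × 53% = 19.08%.
Total: 8% + 3.604% + 19.08% = 30.684%.
Rounded: 30.68%.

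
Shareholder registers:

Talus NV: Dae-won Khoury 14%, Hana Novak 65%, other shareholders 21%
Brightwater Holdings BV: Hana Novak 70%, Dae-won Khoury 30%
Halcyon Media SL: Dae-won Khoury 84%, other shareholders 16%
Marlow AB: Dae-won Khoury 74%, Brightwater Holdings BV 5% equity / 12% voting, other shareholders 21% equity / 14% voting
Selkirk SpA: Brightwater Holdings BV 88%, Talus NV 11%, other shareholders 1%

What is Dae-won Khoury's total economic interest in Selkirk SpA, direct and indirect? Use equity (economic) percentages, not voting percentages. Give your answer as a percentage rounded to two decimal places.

Dae-won reaches Selkirk along 2 paths.
Via Brightwater: 30% × 88% = 26.4%.
Via Talus: 14% × 11% = 1.54%.
Total: 26.4% + 1.54% = 27.94%.

27.94%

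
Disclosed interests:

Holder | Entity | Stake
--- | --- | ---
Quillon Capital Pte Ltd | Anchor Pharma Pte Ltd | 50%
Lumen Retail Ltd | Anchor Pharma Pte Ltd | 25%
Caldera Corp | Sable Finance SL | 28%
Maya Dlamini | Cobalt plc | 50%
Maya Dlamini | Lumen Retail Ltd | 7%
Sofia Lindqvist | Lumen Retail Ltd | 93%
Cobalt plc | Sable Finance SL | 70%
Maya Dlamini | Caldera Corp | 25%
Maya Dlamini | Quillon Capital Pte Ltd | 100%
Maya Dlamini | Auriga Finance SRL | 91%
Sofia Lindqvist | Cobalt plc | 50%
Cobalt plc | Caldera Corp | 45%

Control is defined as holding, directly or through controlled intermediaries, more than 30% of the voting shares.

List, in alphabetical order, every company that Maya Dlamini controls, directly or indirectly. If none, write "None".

Maya holds 50% of Cobalt, so Maya controls Cobalt.
Maya holds 100% of Quillon, so Maya controls Quillon.
Cobalt and Maya together hold 45% + 25% = 70% of Caldera, so Maya controls Caldera.
Quillon holds 50% of Anchor, so Maya controls Anchor.
Maya holds 91% of Auriga, so Maya controls Auriga.
Cobalt and Caldera together hold 70% + 28% = 98% of Sable, so Maya controls Sable.
No other company's threshold is met.

Anchor Pharma Pte Ltd, Auriga Finance SRL, Caldera Corp, Cobalt plc, Quillon Capital Pte Ltd, Sable Finance SL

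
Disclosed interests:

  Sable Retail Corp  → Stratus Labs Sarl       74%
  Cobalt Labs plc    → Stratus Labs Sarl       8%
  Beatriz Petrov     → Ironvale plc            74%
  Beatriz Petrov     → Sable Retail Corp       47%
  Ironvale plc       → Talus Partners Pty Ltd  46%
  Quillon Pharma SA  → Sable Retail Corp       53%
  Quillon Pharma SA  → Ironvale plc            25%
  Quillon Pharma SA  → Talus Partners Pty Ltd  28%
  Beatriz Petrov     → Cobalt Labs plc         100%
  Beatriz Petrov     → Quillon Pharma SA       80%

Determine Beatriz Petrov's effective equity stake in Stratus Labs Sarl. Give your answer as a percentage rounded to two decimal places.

Beatriz reaches Stratus along 3 paths.
Via Quillon → Sable: 80% × 53% × 74% = 31.376%.
Via Sable: 47% × 74% = 34.78%.
Via Cobalt: 100% × 8% = 8%.
Total: 31.376% + 34.78% + 8% = 74.156%.
Rounded: 74.16%.

74.16%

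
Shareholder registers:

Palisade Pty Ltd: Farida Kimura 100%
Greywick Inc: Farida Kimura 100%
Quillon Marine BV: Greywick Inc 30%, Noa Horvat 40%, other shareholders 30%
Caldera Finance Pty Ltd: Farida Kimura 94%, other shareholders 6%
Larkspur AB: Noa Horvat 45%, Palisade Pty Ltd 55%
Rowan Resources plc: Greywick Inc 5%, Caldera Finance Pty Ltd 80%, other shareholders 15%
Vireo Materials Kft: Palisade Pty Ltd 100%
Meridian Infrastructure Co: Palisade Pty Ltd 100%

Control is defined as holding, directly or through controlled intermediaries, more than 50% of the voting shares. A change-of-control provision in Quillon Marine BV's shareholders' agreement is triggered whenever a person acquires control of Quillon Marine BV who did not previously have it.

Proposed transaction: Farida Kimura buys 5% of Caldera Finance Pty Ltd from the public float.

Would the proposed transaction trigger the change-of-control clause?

No

The purchase changes only Farida's holdings, so Farida is the only person who could newly come to control Quillon.
Farida holds 100% of Palisade, so Farida controls Palisade.
Farida holds 100% of Greywick, so Farida controls Greywick.
Farida holds 94% of Caldera, so Farida controls Caldera.
Palisade holds 55% of Larkspur, so Farida controls Larkspur.
Greywick and Caldera together hold 5% + 80% = 85% of Rowan, so Farida controls Rowan.
Palisade holds 100% of Vireo, so Farida controls Vireo.
Palisade holds 100% of Meridian, so Farida controls Meridian.
In Quillon, Farida's side holds only 30%, not > 50%.
So before the transaction, Farida does not control Quillon.
After the purchase, Farida's direct stake in Caldera rises to 94% + 5% = 99%.
Farida holds 99% of Caldera, so Farida controls Caldera.
After the transaction, Farida's side holds 30% of Quillon, not > 50%, so Farida still does not control Quillon.
No new person acquires control, so the clause is not triggered.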